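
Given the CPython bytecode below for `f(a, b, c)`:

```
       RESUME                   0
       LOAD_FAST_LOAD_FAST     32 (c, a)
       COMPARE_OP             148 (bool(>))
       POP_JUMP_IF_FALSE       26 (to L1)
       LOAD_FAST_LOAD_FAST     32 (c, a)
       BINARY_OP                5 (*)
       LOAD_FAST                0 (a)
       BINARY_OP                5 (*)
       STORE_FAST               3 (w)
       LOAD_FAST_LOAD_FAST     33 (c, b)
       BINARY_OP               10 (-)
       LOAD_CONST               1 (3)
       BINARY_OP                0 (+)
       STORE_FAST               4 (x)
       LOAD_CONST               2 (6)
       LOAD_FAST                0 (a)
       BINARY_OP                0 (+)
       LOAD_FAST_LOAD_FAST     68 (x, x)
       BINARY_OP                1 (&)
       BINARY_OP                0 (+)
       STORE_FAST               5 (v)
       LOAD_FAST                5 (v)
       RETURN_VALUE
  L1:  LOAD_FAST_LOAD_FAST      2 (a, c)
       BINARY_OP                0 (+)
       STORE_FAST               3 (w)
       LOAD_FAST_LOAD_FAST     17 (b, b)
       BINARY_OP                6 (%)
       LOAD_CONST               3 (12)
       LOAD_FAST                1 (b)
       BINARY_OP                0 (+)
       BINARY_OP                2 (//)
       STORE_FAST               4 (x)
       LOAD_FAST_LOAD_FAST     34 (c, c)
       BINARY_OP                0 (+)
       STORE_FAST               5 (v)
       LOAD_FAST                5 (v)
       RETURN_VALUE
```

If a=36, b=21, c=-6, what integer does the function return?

LOAD_FAST_LOAD_FAST c,a → push -6,36. Stack: [-6, 36]
COMPARE_OP bool(>) → -6 vs 36 = False. Stack: [False]
POP_JUMP_IF_FALSE → pop False; jump. Stack: []
LOAD_FAST_LOAD_FAST a,c → push 36,-6. Stack: [36, -6]
BINARY_OP + → 36 + -6 = 30. Stack: [30]
STORE_FAST w → w=30. Stack: []
LOAD_FAST_LOAD_FAST b,b → push 21,21. Stack: [21, 21]
BINARY_OP % → 21 % 21 = 0. Stack: [0]
LOAD_CONST → push 12. Stack: [0, 12]
LOAD_FAST b → push 21. Stack: [0, 12, 21]
BINARY_OP + → 12 + 21 = 33. Stack: [0, 33]
BINARY_OP // → 0 // 33 = 0. Stack: [0]
STORE_FAST x → x=0. Stack: []
LOAD_FAST_LOAD_FAST c,c → push -6,-6. Stack: [-6, -6]
BINARY_OP + → -6 + -6 = -12. Stack: [-12]
STORE_FAST v → v=-12. Stack: []
LOAD_FAST v → push -12. Stack: [-12]
RETURN_VALUE → return -12.

-12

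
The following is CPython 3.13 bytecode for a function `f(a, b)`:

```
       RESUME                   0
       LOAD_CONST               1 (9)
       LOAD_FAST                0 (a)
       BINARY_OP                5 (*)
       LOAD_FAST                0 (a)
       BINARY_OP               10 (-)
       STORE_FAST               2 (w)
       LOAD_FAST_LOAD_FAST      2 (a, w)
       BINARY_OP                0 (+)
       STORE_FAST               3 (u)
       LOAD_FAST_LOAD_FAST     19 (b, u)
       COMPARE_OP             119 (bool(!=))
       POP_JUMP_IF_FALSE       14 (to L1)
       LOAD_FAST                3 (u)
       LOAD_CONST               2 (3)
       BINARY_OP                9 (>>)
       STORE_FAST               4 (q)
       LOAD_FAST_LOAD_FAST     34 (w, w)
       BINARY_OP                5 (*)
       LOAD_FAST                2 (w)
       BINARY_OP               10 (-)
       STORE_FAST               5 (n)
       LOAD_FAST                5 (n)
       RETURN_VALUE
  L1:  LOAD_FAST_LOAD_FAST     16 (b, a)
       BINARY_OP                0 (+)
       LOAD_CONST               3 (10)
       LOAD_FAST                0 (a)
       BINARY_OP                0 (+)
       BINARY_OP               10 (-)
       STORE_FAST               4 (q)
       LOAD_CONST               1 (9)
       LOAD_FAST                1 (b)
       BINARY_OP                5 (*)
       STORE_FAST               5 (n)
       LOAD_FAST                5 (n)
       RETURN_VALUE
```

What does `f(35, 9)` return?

78120

LOAD_CONST → push 9. Stack: [9]
LOAD_FAST a → push 35. Stack: [9, 35]
BINARY_OP * → 9 * 35 = 315. Stack: [315]
LOAD_FAST a → push 35. Stack: [315, 35]
BINARY_OP - → 315 - 35 = 280. Stack: [280]
STORE_FAST w → w=280. Stack: []
LOAD_FAST_LOAD_FAST a,w → push 35,280. Stack: [35, 280]
BINARY_OP + → 35 + 280 = 315. Stack: [315]
STORE_FAST u → u=315. Stack: []
LOAD_FAST_LOAD_FAST b,u → push 9,315. Stack: [9, 315]
COMPARE_OP bool(!=) → 9 vs 315 = True. Stack: [True]
POP_JUMP_IF_FALSE → pop True; no jump. Stack: []
LOAD_FAST u → push 315. Stack: [315]
LOAD_CONST → push 3. Stack: [315, 3]
BINARY_OP >> → 315 >> 3 = 39. Stack: [39]
STORE_FAST q → q=39. Stack: []
LOAD_FAST_LOAD_FAST w,w → push 280,280. Stack: [280, 280]
BINARY_OP * → 280 * 280 = 78400. Stack: [78400]
LOAD_FAST w → push 280. Stack: [78400, 280]
BINARY_OP - → 78400 - 280 = 78120. Stack: [78120]
STORE_FAST n → n=78120. Stack: []
LOAD_FAST n → push 78120. Stack: [78120]
RETURN_VALUE → return 78120.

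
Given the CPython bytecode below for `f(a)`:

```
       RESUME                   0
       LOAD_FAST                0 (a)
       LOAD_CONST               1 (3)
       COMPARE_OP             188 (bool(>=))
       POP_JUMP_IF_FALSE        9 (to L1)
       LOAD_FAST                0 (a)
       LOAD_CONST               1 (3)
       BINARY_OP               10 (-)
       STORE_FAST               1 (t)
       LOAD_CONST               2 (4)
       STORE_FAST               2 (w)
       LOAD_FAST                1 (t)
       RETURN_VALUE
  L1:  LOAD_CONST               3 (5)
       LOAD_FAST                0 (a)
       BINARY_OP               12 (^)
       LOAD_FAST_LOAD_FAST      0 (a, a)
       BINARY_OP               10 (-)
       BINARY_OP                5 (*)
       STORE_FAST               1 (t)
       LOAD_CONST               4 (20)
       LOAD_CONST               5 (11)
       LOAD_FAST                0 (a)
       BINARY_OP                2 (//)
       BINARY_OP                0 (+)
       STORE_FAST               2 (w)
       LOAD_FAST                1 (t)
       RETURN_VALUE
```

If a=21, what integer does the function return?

18

LOAD_FAST a → push 21. Stack: [21]
LOAD_CONST → push 3. Stack: [21, 3]
COMPARE_OP bool(>=) → 21 vs 3 = True. Stack: [True]
POP_JUMP_IF_FALSE → pop True; no jump. Stack: []
LOAD_FAST a → push 21. Stack: [21]
LOAD_CONST → push 3. Stack: [21, 3]
BINARY_OP - → 21 - 3 = 18. Stack: [18]
STORE_FAST t → t=18. Stack: []
LOAD_CONST → push 4. Stack: [4]
STORE_FAST w → w=4. Stack: []
LOAD_FAST t → push 18. Stack: [18]
RETURN_VALUE → return 18.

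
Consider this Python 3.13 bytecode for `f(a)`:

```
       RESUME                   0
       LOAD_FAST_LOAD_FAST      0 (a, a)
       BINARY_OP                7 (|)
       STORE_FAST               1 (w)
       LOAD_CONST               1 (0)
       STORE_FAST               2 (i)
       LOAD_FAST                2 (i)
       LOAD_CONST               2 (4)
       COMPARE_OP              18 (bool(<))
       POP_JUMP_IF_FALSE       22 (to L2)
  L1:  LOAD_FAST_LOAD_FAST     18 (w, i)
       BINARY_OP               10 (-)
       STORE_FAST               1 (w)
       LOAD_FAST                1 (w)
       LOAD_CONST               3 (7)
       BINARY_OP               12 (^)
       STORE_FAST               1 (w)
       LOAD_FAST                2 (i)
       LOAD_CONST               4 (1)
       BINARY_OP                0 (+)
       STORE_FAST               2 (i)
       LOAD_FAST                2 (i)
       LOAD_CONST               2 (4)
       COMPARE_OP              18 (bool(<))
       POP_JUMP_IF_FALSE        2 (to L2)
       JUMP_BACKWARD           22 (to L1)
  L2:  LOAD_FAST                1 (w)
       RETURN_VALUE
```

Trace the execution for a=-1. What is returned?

LOAD_FAST_LOAD_FAST a,a → push -1,-1
BINARY_OP | → -1 | -1 = -1
STORE_FAST w → w=-1
LOAD_CONST → push 0
STORE_FAST i → i=0
LOAD_FAST i → push 0
LOAD_CONST → push 4
COMPARE_OP bool(<) → 0 vs 4 = True
POP_JUMP_IF_FALSE → pop True; no jump
LOAD_FAST_LOAD_FAST w,i → push -1,0
BINARY_OP - → -1 - 0 = -1
STORE_FAST w → w=-1
LOAD_FAST w → push -1
LOAD_CONST → push 7
BINARY_OP ^ → -1 ^ 7 = -8
STORE_FAST w → w=-8
LOAD_FAST i → push 0
LOAD_CONST → push 1
BINARY_OP + → 0 + 1 = 1
STORE_FAST i → i=1
LOAD_FAST i → push 1
LOAD_CONST → push 4
COMPARE_OP bool(<) → 1 vs 4 = True
POP_JUMP_IF_FALSE → pop True; no jump
LOAD_FAST_LOAD_FAST w,i → push -8,1
BINARY_OP - → -8 - 1 = -9
STORE_FAST w → w=-9
LOAD_FAST w → push -9
LOAD_CONST → push 7
BINARY_OP ^ → -9 ^ 7 = -16
STORE_FAST w → w=-16
LOAD_FAST i → push 1
LOAD_CONST → push 1
BINARY_OP + → 1 + 1 = 2
STORE_FAST i → i=2
LOAD_FAST i → push 2
LOAD_CONST → push 4
COMPARE_OP bool(<) → 2 vs 4 = True
POP_JUMP_IF_FALSE → pop True; no jump
LOAD_FAST_LOAD_FAST w,i → push -16,2
BINARY_OP - → -16 - 2 = -18
STORE_FAST w → w=-18
LOAD_FAST w → push -18
LOAD_CONST → push 7
BINARY_OP ^ → -18 ^ 7 = -23
STORE_FAST w → w=-23
LOAD_FAST i → push 2
LOAD_CONST → push 1
BINARY_OP + → 2 + 1 = 3
STORE_FAST i → i=3
LOAD_FAST i → push 3
LOAD_CONST → push 4
COMPARE_OP bool(<) → 3 vs 4 = True
POP_JUMP_IF_FALSE → pop True; no jump
LOAD_FAST_LOAD_FAST w,i → push -23,3
BINARY_OP - → -23 - 3 = -26
STORE_FAST w → w=-26
LOAD_FAST w → push -26
LOAD_CONST → push 7
BINARY_OP ^ → -26 ^ 7 = -31
STORE_FAST w → w=-31
LOAD_FAST i → push 3
LOAD_CONST → push 1
BINARY_OP + → 3 + 1 = 4
STORE_FAST i → i=4
LOAD_FAST i → push 4
LOAD_CONST → push 4
COMPARE_OP bool(<) → 4 vs 4 = False
POP_JUMP_IF_FALSE → pop False; jump
LOAD_FAST w → push -31
RETURN_VALUE → return -31.

-31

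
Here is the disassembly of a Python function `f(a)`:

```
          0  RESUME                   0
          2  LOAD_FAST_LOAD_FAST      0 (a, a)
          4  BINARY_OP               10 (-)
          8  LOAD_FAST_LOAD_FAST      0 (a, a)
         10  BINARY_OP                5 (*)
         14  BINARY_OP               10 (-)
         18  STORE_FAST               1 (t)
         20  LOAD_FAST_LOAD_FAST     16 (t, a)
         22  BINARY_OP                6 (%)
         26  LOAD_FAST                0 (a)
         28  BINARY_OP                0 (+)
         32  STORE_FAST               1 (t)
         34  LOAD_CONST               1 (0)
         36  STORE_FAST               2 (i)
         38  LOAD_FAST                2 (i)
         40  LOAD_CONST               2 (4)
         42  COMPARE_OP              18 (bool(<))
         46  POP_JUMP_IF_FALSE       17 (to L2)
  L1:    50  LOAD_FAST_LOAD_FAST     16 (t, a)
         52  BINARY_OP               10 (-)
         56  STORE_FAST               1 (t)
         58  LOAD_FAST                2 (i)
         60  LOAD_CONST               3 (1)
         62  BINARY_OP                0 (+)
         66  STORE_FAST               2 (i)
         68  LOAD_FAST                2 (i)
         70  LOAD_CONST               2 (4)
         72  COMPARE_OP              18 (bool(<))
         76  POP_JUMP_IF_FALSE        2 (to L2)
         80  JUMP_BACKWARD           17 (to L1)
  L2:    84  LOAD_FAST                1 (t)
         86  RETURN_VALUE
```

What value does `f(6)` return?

-18

LOAD_FAST_LOAD_FAST a,a → push 6,6. Stack: [6, 6]
BINARY_OP - → 6 - 6 = 0. Stack: [0]
LOAD_FAST_LOAD_FAST a,a → push 6,6. Stack: [0, 6, 6]
BINARY_OP * → 6 * 6 = 36. Stack: [0, 36]
BINARY_OP - → 0 - 36 = -36. Stack: [-36]
STORE_FAST t → t=-36. Stack: []
LOAD_FAST_LOAD_FAST t,a → push -36,6. Stack: [-36, 6]
BINARY_OP % → -36 % 6 = 0. Stack: [0]
LOAD_FAST a → push 6. Stack: [0, 6]
BINARY_OP + → 0 + 6 = 6. Stack: [6]
STORE_FAST t → t=6. Stack: []
LOAD_CONST → push 0. Stack: [0]
STORE_FAST i → i=0. Stack: []
LOAD_FAST i → push 0. Stack: [0]
LOAD_CONST → push 4. Stack: [0, 4]
COMPARE_OP bool(<) → 0 vs 4 = True. Stack: [True]
POP_JUMP_IF_FALSE → pop True; no jump. Stack: []
LOAD_FAST_LOAD_FAST t,a → push 6,6. Stack: [6, 6]
BINARY_OP - → 6 - 6 = 0. Stack: [0]
STORE_FAST t → t=0. Stack: []
LOAD_FAST i → push 0. Stack: [0]
LOAD_CONST → push 1. Stack: [0, 1]
BINARY_OP + → 0 + 1 = 1. Stack: [1]
STORE_FAST i → i=1. Stack: []
LOAD_FAST i → push 1. Stack: [1]
LOAD_CONST → push 4. Stack: [1, 4]
COMPARE_OP bool(<) → 1 vs 4 = True. Stack: [True]
POP_JUMP_IF_FALSE → pop True; no jump. Stack: []
LOAD_FAST_LOAD_FAST t,a → push 0,6. Stack: [0, 6]
BINARY_OP - → 0 - 6 = -6. Stack: [-6]
STORE_FAST t → t=-6. Stack: []
LOAD_FAST i → push 1. Stack: [1]
LOAD_CONST → push 1. Stack: [1, 1]
BINARY_OP + → 1 + 1 = 2. Stack: [2]
STORE_FAST i → i=2. Stack: []
LOAD_FAST i → push 2. Stack: [2]
LOAD_CONST → push 4. Stack: [2, 4]
COMPARE_OP bool(<) → 2 vs 4 = True. Stack: [True]
POP_JUMP_IF_FALSE → pop True; no jump. Stack: []
LOAD_FAST_LOAD_FAST t,a → push -6,6. Stack: [-6, 6]
BINARY_OP - → -6 - 6 = -12. Stack: [-12]
STORE_FAST t → t=-12. Stack: []
LOAD_FAST i → push 2. Stack: [2]
LOAD_CONST → push 1. Stack: [2, 1]
BINARY_OP + → 2 + 1 = 3. Stack: [3]
STORE_FAST i → i=3. Stack: []
LOAD_FAST i → push 3. Stack: [3]
LOAD_CONST → push 4. Stack: [3, 4]
COMPARE_OP bool(<) → 3 vs 4 = True. Stack: [True]
POP_JUMP_IF_FALSE → pop True; no jump. Stack: []
LOAD_FAST_LOAD_FAST t,a → push -12,6. Stack: [-12, 6]
BINARY_OP - → -12 - 6 = -18. Stack: [-18]
STORE_FAST t → t=-18. Stack: []
LOAD_FAST i → push 3. Stack: [3]
LOAD_CONST → push 1. Stack: [3, 1]
BINARY_OP + → 3 + 1 = 4. Stack: [4]
STORE_FAST i → i=4. Stack: []
LOAD_FAST i → push 4. Stack: [4]
LOAD_CONST → push 4. Stack: [4, 4]
COMPARE_OP bool(<) → 4 vs 4 = False. Stack: [False]
POP_JUMP_IF_FALSE → pop False; jump. Stack: []
LOAD_FAST t → push -18. Stack: [-18]
RETURN_VALUE → return -18.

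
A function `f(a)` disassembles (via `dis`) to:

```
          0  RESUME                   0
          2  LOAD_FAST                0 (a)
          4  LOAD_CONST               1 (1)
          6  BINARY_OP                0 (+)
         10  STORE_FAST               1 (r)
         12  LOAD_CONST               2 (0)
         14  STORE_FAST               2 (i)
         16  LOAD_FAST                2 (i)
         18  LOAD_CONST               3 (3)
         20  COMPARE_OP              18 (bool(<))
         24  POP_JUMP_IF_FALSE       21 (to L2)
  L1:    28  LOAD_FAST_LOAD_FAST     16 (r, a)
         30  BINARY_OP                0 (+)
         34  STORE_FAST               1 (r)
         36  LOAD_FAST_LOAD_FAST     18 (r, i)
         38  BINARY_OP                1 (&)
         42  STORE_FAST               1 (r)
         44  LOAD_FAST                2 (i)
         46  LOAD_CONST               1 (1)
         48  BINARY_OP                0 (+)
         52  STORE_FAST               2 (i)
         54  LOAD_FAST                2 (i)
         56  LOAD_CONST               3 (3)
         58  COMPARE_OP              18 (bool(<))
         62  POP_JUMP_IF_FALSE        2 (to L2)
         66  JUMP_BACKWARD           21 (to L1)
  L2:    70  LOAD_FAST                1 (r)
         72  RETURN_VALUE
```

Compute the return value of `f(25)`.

LOAD_FAST a → push 25. Stack: [25]
LOAD_CONST → push 1. Stack: [25, 1]
BINARY_OP + → 25 + 1 = 26. Stack: [26]
STORE_FAST r → r=26. Stack: []
LOAD_CONST → push 0. Stack: [0]
STORE_FAST i → i=0. Stack: []
LOAD_FAST i → push 0. Stack: [0]
LOAD_CONST → push 3. Stack: [0, 3]
COMPARE_OP bool(<) → 0 vs 3 = True. Stack: [True]
POP_JUMP_IF_FALSE → pop True; no jump. Stack: []
LOAD_FAST_LOAD_FAST r,a → push 26,25. Stack: [26, 25]
BINARY_OP + → 26 + 25 = 51. Stack: [51]
STORE_FAST r → r=51. Stack: []
LOAD_FAST_LOAD_FAST r,i → push 51,0. Stack: [51, 0]
BINARY_OP & → 51 & 0 = 0. Stack: [0]
STORE_FAST r → r=0. Stack: []
LOAD_FAST i → push 0. Stack: [0]
LOAD_CONST → push 1. Stack: [0, 1]
BINARY_OP + → 0 + 1 = 1. Stack: [1]
STORE_FAST i → i=1. Stack: []
LOAD_FAST i → push 1. Stack: [1]
LOAD_CONST → push 3. Stack: [1, 3]
COMPARE_OP bool(<) → 1 vs 3 = True. Stack: [True]
POP_JUMP_IF_FALSE → pop True; no jump. Stack: []
LOAD_FAST_LOAD_FAST r,a → push 0,25. Stack: [0, 25]
BINARY_OP + → 0 + 25 = 25. Stack: [25]
STORE_FAST r → r=25. Stack: []
LOAD_FAST_LOAD_FAST r,i → push 25,1. Stack: [25, 1]
BINARY_OP & → 25 & 1 = 1. Stack: [1]
STORE_FAST r → r=1. Stack: []
LOAD_FAST i → push 1. Stack: [1]
LOAD_CONST → push 1. Stack: [1, 1]
BINARY_OP + → 1 + 1 = 2. Stack: [2]
STORE_FAST i → i=2. Stack: []
LOAD_FAST i → push 2. Stack: [2]
LOAD_CONST → push 3. Stack: [2, 3]
COMPARE_OP bool(<) → 2 vs 3 = True. Stack: [True]
POP_JUMP_IF_FALSE → pop True; no jump. Stack: []
LOAD_FAST_LOAD_FAST r,a → push 1,25. Stack: [1, 25]
BINARY_OP + → 1 + 25 = 26. Stack: [26]
STORE_FAST r → r=26. Stack: []
LOAD_FAST_LOAD_FAST r,i → push 26,2. Stack: [26, 2]
BINARY_OP & → 26 & 2 = 2. Stack: [2]
STORE_FAST r → r=2. Stack: []
LOAD_FAST i → push 2. Stack: [2]
LOAD_CONST → push 1. Stack: [2, 1]
BINARY_OP + → 2 + 1 = 3. Stack: [3]
STORE_FAST i → i=3. Stack: []
LOAD_FAST i → push 3. Stack: [3]
LOAD_CONST → push 3. Stack: [3, 3]
COMPARE_OP bool(<) → 3 vs 3 = False. Stack: [False]
POP_JUMP_IF_FALSE → pop False; jump. Stack: []
LOAD_FAST r → push 2. Stack: [2]
RETURN_VALUE → return 2.

2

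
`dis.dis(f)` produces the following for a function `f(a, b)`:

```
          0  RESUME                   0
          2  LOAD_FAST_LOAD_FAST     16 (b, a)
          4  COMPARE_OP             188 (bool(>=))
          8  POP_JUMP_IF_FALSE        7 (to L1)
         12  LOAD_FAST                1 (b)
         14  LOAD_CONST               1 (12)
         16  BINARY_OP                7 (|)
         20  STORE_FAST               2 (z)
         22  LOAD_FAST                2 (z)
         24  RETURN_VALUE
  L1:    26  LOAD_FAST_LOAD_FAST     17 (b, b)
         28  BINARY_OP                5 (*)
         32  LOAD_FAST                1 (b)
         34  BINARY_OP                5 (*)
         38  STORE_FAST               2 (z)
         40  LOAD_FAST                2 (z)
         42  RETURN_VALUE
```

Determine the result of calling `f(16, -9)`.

LOAD_FAST_LOAD_FAST b,a → push -9,16. Stack: [-9, 16]
COMPARE_OP bool(>=) → -9 vs 16 = False. Stack: [False]
POP_JUMP_IF_FALSE → pop False; jump. Stack: []
LOAD_FAST_LOAD_FAST b,b → push -9,-9. Stack: [-9, -9]
BINARY_OP * → -9 * -9 = 81. Stack: [81]
LOAD_FAST b → push -9. Stack: [81, -9]
BINARY_OP * → 81 * -9 = -729. Stack: [-729]
STORE_FAST z → z=-729. Stack: []
LOAD_FAST z → push -729. Stack: [-729]
RETURN_VALUE → return -729.

-729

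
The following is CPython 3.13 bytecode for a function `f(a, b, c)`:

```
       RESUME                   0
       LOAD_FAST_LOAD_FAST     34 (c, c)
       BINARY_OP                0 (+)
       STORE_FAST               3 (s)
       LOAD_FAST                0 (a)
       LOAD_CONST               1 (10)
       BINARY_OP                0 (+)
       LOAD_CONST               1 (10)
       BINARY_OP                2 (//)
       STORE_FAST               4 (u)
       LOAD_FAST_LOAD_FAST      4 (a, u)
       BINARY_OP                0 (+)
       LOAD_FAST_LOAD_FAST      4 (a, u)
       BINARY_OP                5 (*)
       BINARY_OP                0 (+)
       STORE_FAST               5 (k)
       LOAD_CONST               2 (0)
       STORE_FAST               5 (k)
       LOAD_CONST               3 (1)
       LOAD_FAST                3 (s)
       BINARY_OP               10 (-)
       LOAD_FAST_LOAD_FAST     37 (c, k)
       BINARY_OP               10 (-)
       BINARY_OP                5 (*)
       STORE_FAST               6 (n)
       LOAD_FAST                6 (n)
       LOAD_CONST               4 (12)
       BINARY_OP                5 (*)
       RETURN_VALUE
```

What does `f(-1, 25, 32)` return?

-24192

LOAD_FAST_LOAD_FAST c,c → push 32,32. Stack: [32, 32]
BINARY_OP + → 32 + 32 = 64. Stack: [64]
STORE_FAST s → s=64. Stack: []
LOAD_FAST a → push -1. Stack: [-1]
LOAD_CONST → push 10. Stack: [-1, 10]
BINARY_OP + → -1 + 10 = 9. Stack: [9]
LOAD_CONST → push 10. Stack: [9, 10]
BINARY_OP // → 9 // 10 = 0. Stack: [0]
STORE_FAST u → u=0. Stack: []
LOAD_FAST_LOAD_FAST a,u → push -1,0. Stack: [-1, 0]
BINARY_OP + → -1 + 0 = -1. Stack: [-1]
LOAD_FAST_LOAD_FAST a,u → push -1,0. Stack: [-1, -1, 0]
BINARY_OP * → -1 * 0 = 0. Stack: [-1, 0]
BINARY_OP + → -1 + 0 = -1. Stack: [-1]
STORE_FAST k → k=-1. Stack: []
LOAD_CONST → push 0. Stack: [0]
STORE_FAST k → k=0. Stack: []
LOAD_CONST → push 1. Stack: [1]
LOAD_FAST s → push 64. Stack: [1, 64]
BINARY_OP - → 1 - 64 = -63. Stack: [-63]
LOAD_FAST_LOAD_FAST c,k → push 32,0. Stack: [-63, 32, 0]
BINARY_OP - → 32 - 0 = 32. Stack: [-63, 32]
BINARY_OP * → -63 * 32 = -2016. Stack: [-2016]
STORE_FAST n → n=-2016. Stack: []
LOAD_FAST n → push -2016. Stack: [-2016]
LOAD_CONST → push 12. Stack: [-2016, 12]
BINARY_OP * → -2016 * 12 = -24192. Stack: [-24192]
RETURN_VALUE → return -24192.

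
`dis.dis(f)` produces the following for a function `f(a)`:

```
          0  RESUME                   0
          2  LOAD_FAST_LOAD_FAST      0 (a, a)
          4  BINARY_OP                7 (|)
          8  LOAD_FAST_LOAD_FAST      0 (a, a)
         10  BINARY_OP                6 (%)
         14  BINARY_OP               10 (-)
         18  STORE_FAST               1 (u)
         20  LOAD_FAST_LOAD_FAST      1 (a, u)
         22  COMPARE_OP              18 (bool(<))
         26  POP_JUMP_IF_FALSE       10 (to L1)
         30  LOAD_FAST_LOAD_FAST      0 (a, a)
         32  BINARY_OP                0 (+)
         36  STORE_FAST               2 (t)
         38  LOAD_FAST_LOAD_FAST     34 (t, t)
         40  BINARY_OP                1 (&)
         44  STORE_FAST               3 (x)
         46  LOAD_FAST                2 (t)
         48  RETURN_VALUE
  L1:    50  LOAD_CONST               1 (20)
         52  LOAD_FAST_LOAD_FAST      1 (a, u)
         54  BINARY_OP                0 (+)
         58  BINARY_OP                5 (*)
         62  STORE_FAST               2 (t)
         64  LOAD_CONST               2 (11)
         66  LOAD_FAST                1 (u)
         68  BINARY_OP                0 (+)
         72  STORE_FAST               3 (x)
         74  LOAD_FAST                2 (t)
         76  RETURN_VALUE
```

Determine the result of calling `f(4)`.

LOAD_FAST_LOAD_FAST a,a → push 4,4. Stack: [4, 4]
BINARY_OP | → 4 | 4 = 4. Stack: [4]
LOAD_FAST_LOAD_FAST a,a → push 4,4. Stack: [4, 4, 4]
BINARY_OP % → 4 % 4 = 0. Stack: [4, 0]
BINARY_OP - → 4 - 0 = 4. Stack: [4]
STORE_FAST u → u=4. Stack: []
LOAD_FAST_LOAD_FAST a,u → push 4,4. Stack: [4, 4]
COMPARE_OP bool(<) → 4 vs 4 = False. Stack: [False]
POP_JUMP_IF_FALSE → pop False; jump. Stack: []
LOAD_CONST → push 20. Stack: [20]
LOAD_FAST_LOAD_FAST a,u → push 4,4. Stack: [20, 4, 4]
BINARY_OP + → 4 + 4 = 8. Stack: [20, 8]
BINARY_OP * → 20 * 8 = 160. Stack: [160]
STORE_FAST t → t=160. Stack: []
LOAD_CONST → push 11. Stack: [11]
LOAD_FAST u → push 4. Stack: [11, 4]
BINARY_OP + → 11 + 4 = 15. Stack: [15]
STORE_FAST x → x=15. Stack: []
LOAD_FAST t → push 160. Stack: [160]
RETURN_VALUE → return 160.

160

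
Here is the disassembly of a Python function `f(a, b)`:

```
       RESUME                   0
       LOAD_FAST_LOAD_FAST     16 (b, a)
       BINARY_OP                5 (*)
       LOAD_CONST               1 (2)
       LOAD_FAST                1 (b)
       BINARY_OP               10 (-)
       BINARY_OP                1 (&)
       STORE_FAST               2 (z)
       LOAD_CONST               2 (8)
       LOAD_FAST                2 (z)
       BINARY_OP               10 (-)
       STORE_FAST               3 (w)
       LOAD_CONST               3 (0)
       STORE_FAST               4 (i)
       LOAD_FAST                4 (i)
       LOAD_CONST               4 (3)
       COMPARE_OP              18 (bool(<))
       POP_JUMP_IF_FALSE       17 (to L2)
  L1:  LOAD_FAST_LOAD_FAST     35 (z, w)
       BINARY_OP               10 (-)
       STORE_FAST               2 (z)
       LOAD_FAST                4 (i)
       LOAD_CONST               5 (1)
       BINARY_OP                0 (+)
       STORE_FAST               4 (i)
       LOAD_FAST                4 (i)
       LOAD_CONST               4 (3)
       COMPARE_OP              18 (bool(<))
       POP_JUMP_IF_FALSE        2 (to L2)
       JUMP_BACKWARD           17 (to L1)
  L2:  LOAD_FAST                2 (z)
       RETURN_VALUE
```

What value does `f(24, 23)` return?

LOAD_FAST_LOAD_FAST b,a → push 23,24. Stack: [23, 24]
BINARY_OP * → 23 * 24 = 552. Stack: [552]
LOAD_CONST → push 2. Stack: [552, 2]
LOAD_FAST b → push 23. Stack: [552, 2, 23]
BINARY_OP - → 2 - 23 = -21. Stack: [552, -21]
BINARY_OP & → 552 & -21 = 552. Stack: [552]
STORE_FAST z → z=552. Stack: []
LOAD_CONST → push 8. Stack: [8]
LOAD_FAST z → push 552. Stack: [8, 552]
BINARY_OP - → 8 - 552 = -544. Stack: [-544]
STORE_FAST w → w=-544. Stack: []
LOAD_CONST → push 0. Stack: [0]
STORE_FAST i → i=0. Stack: []
LOAD_FAST i → push 0. Stack: [0]
LOAD_CONST → push 3. Stack: [0, 3]
COMPARE_OP bool(<) → 0 vs 3 = True. Stack: [True]
POP_JUMP_IF_FALSE → pop True; no jump. Stack: []
LOAD_FAST_LOAD_FAST z,w → push 552,-544. Stack: [552, -544]
BINARY_OP - → 552 - -544 = 1096. Stack: [1096]
STORE_FAST z → z=1096. Stack: []
LOAD_FAST i → push 0. Stack: [0]
LOAD_CONST → push 1. Stack: [0, 1]
BINARY_OP + → 0 + 1 = 1. Stack: [1]
STORE_FAST i → i=1. Stack: []
LOAD_FAST i → push 1. Stack: [1]
LOAD_CONST → push 3. Stack: [1, 3]
COMPARE_OP bool(<) → 1 vs 3 = True. Stack: [True]
POP_JUMP_IF_FALSE → pop True; no jump. Stack: []
LOAD_FAST_LOAD_FAST z,w → push 1096,-544. Stack: [1096, -544]
BINARY_OP - → 1096 - -544 = 1640. Stack: [1640]
STORE_FAST z → z=1640. Stack: []
LOAD_FAST i → push 1. Stack: [1]
LOAD_CONST → push 1. Stack: [1, 1]
BINARY_OP + → 1 + 1 = 2. Stack: [2]
STORE_FAST i → i=2. Stack: []
LOAD_FAST i → push 2. Stack: [2]
LOAD_CONST → push 3. Stack: [2, 3]
COMPARE_OP bool(<) → 2 vs 3 = True. Stack: [True]
POP_JUMP_IF_FALSE → pop True; no jump. Stack: []
LOAD_FAST_LOAD_FAST z,w → push 1640,-544. Stack: [1640, -544]
BINARY_OP - → 1640 - -544 = 2184. Stack: [2184]
STORE_FAST z → z=2184. Stack: []
LOAD_FAST i → push 2. Stack: [2]
LOAD_CONST → push 1. Stack: [2, 1]
BINARY_OP + → 2 + 1 = 3. Stack: [3]
STORE_FAST i → i=3. Stack: []
LOAD_FAST i → push 3. Stack: [3]
LOAD_CONST → push 3. Stack: [3, 3]
COMPARE_OP bool(<) → 3 vs 3 = False. Stack: [False]
POP_JUMP_IF_FALSE → pop False; jump. Stack: []
LOAD_FAST z → push 2184. Stack: [2184]
RETURN_VALUE → return 2184.

2184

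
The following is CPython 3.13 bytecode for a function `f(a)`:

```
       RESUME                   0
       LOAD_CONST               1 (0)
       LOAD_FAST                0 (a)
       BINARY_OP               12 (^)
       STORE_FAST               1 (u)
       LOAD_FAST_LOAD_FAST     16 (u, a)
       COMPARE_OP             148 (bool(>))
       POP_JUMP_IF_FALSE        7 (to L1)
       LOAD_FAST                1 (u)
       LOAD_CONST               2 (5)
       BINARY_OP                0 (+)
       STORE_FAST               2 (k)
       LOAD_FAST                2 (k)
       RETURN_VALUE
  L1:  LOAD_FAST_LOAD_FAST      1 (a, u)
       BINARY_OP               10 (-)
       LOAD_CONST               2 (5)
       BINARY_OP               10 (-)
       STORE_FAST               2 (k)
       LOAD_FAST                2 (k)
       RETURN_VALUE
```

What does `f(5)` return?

LOAD_CONST → push 0. Stack: [0]
LOAD_FAST a → push 5. Stack: [0, 5]
BINARY_OP ^ → 0 ^ 5 = 5. Stack: [5]
STORE_FAST u → u=5. Stack: []
LOAD_FAST_LOAD_FAST u,a → push 5,5. Stack: [5, 5]
COMPARE_OP bool(>) → 5 vs 5 = False. Stack: [False]
POP_JUMP_IF_FALSE → pop False; jump. Stack: []
LOAD_FAST_LOAD_FAST a,u → push 5,5. Stack: [5, 5]
BINARY_OP - → 5 - 5 = 0. Stack: [0]
LOAD_CONST → push 5. Stack: [0, 5]
BINARY_OP - → 0 - 5 = -5. Stack: [-5]
STORE_FAST k → k=-5. Stack: []
LOAD_FAST k → push -5. Stack: [-5]
RETURN_VALUE → return -5.

-5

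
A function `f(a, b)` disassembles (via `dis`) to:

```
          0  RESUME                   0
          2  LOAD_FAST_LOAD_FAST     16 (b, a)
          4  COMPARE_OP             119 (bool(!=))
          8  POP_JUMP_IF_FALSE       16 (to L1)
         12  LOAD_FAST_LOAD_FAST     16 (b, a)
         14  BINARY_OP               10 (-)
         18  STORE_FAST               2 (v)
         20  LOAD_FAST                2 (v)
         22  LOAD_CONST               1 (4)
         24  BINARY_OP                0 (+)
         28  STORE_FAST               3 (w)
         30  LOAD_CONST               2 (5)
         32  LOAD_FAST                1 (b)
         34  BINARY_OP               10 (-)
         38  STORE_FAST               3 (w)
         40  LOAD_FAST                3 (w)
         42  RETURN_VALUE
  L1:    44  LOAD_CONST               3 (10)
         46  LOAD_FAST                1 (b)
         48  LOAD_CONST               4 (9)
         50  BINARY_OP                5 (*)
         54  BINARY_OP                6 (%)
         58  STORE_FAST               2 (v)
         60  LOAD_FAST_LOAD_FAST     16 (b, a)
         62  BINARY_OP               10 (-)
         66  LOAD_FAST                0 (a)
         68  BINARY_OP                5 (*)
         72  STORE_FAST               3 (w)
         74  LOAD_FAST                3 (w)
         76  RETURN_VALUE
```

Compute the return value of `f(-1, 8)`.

-3

LOAD_FAST_LOAD_FAST b,a → push 8,-1. Stack: [8, -1]
COMPARE_OP bool(!=) → 8 vs -1 = True. Stack: [True]
POP_JUMP_IF_FALSE → pop True; no jump. Stack: []
LOAD_FAST_LOAD_FAST b,a → push 8,-1. Stack: [8, -1]
BINARY_OP - → 8 - -1 = 9. Stack: [9]
STORE_FAST v → v=9. Stack: []
LOAD_FAST v → push 9. Stack: [9]
LOAD_CONST → push 4. Stack: [9, 4]
BINARY_OP + → 9 + 4 = 13. Stack: [13]
STORE_FAST w → w=13. Stack: []
LOAD_CONST → push 5. Stack: [5]
LOAD_FAST b → push 8. Stack: [5, 8]
BINARY_OP - → 5 - 8 = -3. Stack: [-3]
STORE_FAST w → w=-3. Stack: []
LOAD_FAST w → push -3. Stack: [-3]
RETURN_VALUE → return -3.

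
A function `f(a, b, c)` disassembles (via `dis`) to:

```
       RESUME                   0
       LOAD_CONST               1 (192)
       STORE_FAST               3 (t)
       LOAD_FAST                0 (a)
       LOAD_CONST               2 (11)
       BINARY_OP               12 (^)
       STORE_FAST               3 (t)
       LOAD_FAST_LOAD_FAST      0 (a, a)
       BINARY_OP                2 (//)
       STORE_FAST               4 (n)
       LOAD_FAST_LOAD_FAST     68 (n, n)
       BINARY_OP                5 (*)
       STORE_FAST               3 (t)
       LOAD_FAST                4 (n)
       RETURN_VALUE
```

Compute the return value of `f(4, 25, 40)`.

LOAD_CONST → push 192. Stack: [192]
STORE_FAST t → t=192. Stack: []
LOAD_FAST a → push 4. Stack: [4]
LOAD_CONST → push 11. Stack: [4, 11]
BINARY_OP ^ → 4 ^ 11 = 15. Stack: [15]
STORE_FAST t → t=15. Stack: []
LOAD_FAST_LOAD_FAST a,a → push 4,4. Stack: [4, 4]
BINARY_OP // → 4 // 4 = 1. Stack: [1]
STORE_FAST n → n=1. Stack: []
LOAD_FAST_LOAD_FAST n,n → push 1,1. Stack: [1, 1]
BINARY_OP * → 1 * 1 = 1. Stack: [1]
STORE_FAST t → t=1. Stack: []
LOAD_FAST n → push 1. Stack: [1]
RETURN_VALUE → return 1.

1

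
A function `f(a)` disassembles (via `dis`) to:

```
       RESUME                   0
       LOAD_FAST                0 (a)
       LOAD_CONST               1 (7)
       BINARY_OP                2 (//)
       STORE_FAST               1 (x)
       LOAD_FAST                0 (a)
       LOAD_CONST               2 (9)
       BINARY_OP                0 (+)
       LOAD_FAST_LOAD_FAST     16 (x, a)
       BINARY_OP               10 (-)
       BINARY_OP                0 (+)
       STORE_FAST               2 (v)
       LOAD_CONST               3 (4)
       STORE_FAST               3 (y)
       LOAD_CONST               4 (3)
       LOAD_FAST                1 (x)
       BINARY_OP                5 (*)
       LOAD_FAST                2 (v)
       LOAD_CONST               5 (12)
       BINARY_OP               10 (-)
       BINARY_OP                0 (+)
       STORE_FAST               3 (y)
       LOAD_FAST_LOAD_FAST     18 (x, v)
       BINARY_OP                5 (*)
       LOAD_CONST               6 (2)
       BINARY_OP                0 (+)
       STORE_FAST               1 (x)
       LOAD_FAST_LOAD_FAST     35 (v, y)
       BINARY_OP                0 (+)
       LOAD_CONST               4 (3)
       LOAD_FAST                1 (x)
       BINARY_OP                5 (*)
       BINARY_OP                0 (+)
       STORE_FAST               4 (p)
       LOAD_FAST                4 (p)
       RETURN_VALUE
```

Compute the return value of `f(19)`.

88

LOAD_FAST a → push 19. Stack: [19]
LOAD_CONST → push 7. Stack: [19, 7]
BINARY_OP // → 19 // 7 = 2. Stack: [2]
STORE_FAST x → x=2. Stack: []
LOAD_FAST a → push 19. Stack: [19]
LOAD_CONST → push 9. Stack: [19, 9]
BINARY_OP + → 19 + 9 = 28. Stack: [28]
LOAD_FAST_LOAD_FAST x,a → push 2,19. Stack: [28, 2, 19]
BINARY_OP - → 2 - 19 = -17. Stack: [28, -17]
BINARY_OP + → 28 + -17 = 11. Stack: [11]
STORE_FAST v → v=11. Stack: []
LOAD_CONST → push 4. Stack: [4]
STORE_FAST y → y=4. Stack: []
LOAD_CONST → push 3. Stack: [3]
LOAD_FAST x → push 2. Stack: [3, 2]
BINARY_OP * → 3 * 2 = 6. Stack: [6]
LOAD_FAST v → push 11. Stack: [6, 11]
LOAD_CONST → push 12. Stack: [6, 11, 12]
BINARY_OP - → 11 - 12 = -1. Stack: [6, -1]
BINARY_OP + → 6 + -1 = 5. Stack: [5]
STORE_FAST y → y=5. Stack: []
LOAD_FAST_LOAD_FAST x,v → push 2,11. Stack: [2, 11]
BINARY_OP * → 2 * 11 = 22. Stack: [22]
LOAD_CONST → push 2. Stack: [22, 2]
BINARY_OP + → 22 + 2 = 24. Stack: [24]
STORE_FAST x → x=24. Stack: []
LOAD_FAST_LOAD_FAST v,y → push 11,5. Stack: [11, 5]
BINARY_OP + → 11 + 5 = 16. Stack: [16]
LOAD_CONST → push 3. Stack: [16, 3]
LOAD_FAST x → push 24. Stack: [16, 3, 24]
BINARY_OP * → 3 * 24 = 72. Stack: [16, 72]
BINARY_OP + → 16 + 72 = 88. Stack: [88]
STORE_FAST p → p=88. Stack: []
LOAD_FAST p → push 88. Stack: [88]
RETURN_VALUE → return 88.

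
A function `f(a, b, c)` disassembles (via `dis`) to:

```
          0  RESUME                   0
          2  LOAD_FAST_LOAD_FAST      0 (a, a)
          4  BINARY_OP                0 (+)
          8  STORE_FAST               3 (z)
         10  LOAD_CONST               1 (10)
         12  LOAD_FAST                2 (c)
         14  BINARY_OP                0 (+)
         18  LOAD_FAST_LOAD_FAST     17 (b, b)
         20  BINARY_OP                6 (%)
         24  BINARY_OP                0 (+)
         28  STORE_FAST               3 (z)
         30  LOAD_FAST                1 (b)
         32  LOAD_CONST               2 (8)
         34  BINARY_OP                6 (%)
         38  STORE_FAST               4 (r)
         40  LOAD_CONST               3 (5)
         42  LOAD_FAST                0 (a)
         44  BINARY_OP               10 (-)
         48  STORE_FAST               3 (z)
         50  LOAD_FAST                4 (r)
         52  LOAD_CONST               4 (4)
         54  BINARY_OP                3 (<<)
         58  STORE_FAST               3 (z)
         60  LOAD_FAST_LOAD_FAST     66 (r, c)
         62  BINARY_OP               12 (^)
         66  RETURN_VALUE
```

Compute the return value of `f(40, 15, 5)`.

LOAD_FAST_LOAD_FAST a,a → push 40,40. Stack: [40, 40]
BINARY_OP + → 40 + 40 = 80. Stack: [80]
STORE_FAST z → z=80. Stack: []
LOAD_CONST → push 10. Stack: [10]
LOAD_FAST c → push 5. Stack: [10, 5]
BINARY_OP + → 10 + 5 = 15. Stack: [15]
LOAD_FAST_LOAD_FAST b,b → push 15,15. Stack: [15, 15, 15]
BINARY_OP % → 15 % 15 = 0. Stack: [15, 0]
BINARY_OP + → 15 + 0 = 15. Stack: [15]
STORE_FAST z → z=15. Stack: []
LOAD_FAST b → push 15. Stack: [15]
LOAD_CONST → push 8. Stack: [15, 8]
BINARY_OP % → 15 % 8 = 7. Stack: [7]
STORE_FAST r → r=7. Stack: []
LOAD_CONST → push 5. Stack: [5]
LOAD_FAST a → push 40. Stack: [5, 40]
BINARY_OP - → 5 - 40 = -35. Stack: [-35]
STORE_FAST z → z=-35. Stack: []
LOAD_FAST r → push 7. Stack: [7]
LOAD_CONST → push 4. Stack: [7, 4]
BINARY_OP << → 7 << 4 = 112. Stack: [112]
STORE_FAST z → z=112. Stack: []
LOAD_FAST_LOAD_FAST r,c → push 7,5. Stack: [7, 5]
BINARY_OP ^ → 7 ^ 5 = 2. Stack: [2]
RETURN_VALUE → return 2.

2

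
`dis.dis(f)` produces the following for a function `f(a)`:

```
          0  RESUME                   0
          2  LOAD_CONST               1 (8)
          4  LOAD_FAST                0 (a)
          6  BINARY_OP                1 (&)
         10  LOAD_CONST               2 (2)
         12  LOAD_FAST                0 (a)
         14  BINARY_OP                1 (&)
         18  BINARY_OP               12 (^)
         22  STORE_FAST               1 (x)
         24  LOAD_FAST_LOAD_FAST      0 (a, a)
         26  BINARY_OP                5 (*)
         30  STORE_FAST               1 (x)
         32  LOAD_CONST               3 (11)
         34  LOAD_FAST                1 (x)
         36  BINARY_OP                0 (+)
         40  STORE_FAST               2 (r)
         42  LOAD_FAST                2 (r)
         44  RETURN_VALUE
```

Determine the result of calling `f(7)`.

LOAD_CONST → push 8. Stack: [8]
LOAD_FAST a → push 7. Stack: [8, 7]
BINARY_OP & → 8 & 7 = 0. Stack: [0]
LOAD_CONST → push 2. Stack: [0, 2]
LOAD_FAST a → push 7. Stack: [0, 2, 7]
BINARY_OP & → 2 & 7 = 2. Stack: [0, 2]
BINARY_OP ^ → 0 ^ 2 = 2. Stack: [2]
STORE_FAST x → x=2. Stack: []
LOAD_FAST_LOAD_FAST a,a → push 7,7. Stack: [7, 7]
BINARY_OP * → 7 * 7 = 49. Stack: [49]
STORE_FAST x → x=49. Stack: []
LOAD_CONST → push 11. Stack: [11]
LOAD_FAST x → push 49. Stack: [11, 49]
BINARY_OP + → 11 + 49 = 60. Stack: [60]
STORE_FAST r → r=60. Stack: []
LOAD_FAST r → push 60. Stack: [60]
RETURN_VALUE → return 60.

60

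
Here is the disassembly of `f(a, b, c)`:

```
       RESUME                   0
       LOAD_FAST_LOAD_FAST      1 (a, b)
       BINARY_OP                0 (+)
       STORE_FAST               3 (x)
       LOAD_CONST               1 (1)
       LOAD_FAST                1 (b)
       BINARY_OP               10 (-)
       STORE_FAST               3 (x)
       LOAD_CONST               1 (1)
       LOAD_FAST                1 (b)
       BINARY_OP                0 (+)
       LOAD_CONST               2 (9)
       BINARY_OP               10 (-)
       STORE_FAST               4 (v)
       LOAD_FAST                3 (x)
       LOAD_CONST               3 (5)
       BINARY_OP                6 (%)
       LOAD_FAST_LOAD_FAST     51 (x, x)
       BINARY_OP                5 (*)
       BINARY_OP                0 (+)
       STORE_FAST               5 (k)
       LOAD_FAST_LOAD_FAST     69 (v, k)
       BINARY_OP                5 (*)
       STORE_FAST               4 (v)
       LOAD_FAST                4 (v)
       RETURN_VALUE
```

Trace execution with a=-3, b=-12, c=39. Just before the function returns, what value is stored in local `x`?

LOAD_FAST_LOAD_FAST a,b → push -3,-12. Stack: [-3, -12]
BINARY_OP + → -3 + -12 = -15. Stack: [-15]
STORE_FAST x → x=-15. Stack: []
LOAD_CONST → push 1. Stack: [1]
LOAD_FAST b → push -12. Stack: [1, -12]
BINARY_OP - → 1 - -12 = 13. Stack: [13]
STORE_FAST x → x=13. Stack: []
LOAD_CONST → push 1. Stack: [1]
LOAD_FAST b → push -12. Stack: [1, -12]
BINARY_OP + → 1 + -12 = -11. Stack: [-11]
LOAD_CONST → push 9. Stack: [-11, 9]
BINARY_OP - → -11 - 9 = -20. Stack: [-20]
STORE_FAST v → v=-20. Stack: []
LOAD_FAST x → push 13. Stack: [13]
LOAD_CONST → push 5. Stack: [13, 5]
BINARY_OP % → 13 % 5 = 3. Stack: [3]
LOAD_FAST_LOAD_FAST x,x → push 13,13. Stack: [3, 13, 13]
BINARY_OP * → 13 * 13 = 169. Stack: [3, 169]
BINARY_OP + → 3 + 169 = 172. Stack: [172]
STORE_FAST k → k=172. Stack: []
LOAD_FAST_LOAD_FAST v,k → push -20,172. Stack: [-20, 172]
BINARY_OP * → -20 * 172 = -3440. Stack: [-3440]
STORE_FAST v → v=-3440. Stack: []
LOAD_FAST v → push -3440. Stack: [-3440]
RETURN_VALUE → return -3440.

13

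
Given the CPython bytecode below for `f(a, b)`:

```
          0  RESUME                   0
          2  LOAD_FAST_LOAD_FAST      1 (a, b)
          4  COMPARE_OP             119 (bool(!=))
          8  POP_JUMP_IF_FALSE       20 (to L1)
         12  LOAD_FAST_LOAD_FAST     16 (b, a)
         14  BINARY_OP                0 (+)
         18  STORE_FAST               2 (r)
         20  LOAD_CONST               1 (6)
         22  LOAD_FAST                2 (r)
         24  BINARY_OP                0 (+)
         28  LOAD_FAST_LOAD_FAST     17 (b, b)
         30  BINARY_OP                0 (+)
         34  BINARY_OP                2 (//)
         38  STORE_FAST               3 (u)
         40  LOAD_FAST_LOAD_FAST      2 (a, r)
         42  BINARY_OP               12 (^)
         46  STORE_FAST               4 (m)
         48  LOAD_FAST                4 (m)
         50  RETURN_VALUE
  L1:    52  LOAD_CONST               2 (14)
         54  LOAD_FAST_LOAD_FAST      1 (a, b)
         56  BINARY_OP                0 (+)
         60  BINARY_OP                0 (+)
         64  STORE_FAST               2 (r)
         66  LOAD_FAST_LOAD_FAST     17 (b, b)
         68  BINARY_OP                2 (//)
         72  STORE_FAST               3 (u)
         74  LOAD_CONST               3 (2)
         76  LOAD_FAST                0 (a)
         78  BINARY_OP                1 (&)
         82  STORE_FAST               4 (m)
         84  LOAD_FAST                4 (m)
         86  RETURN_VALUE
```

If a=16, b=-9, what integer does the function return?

23

LOAD_FAST_LOAD_FAST a,b → push 16,-9. Stack: [16, -9]
COMPARE_OP bool(!=) → 16 vs -9 = True. Stack: [True]
POP_JUMP_IF_FALSE → pop True; no jump. Stack: []
LOAD_FAST_LOAD_FAST b,a → push -9,16. Stack: [-9, 16]
BINARY_OP + → -9 + 16 = 7. Stack: [7]
STORE_FAST r → r=7. Stack: []
LOAD_CONST → push 6. Stack: [6]
LOAD_FAST r → push 7. Stack: [6, 7]
BINARY_OP + → 6 + 7 = 13. Stack: [13]
LOAD_FAST_LOAD_FAST b,b → push -9,-9. Stack: [13, -9, -9]
BINARY_OP + → -9 + -9 = -18. Stack: [13, -18]
BINARY_OP // → 13 // -18 = -1. Stack: [-1]
STORE_FAST u → u=-1. Stack: []
LOAD_FAST_LOAD_FAST a,r → push 16,7. Stack: [16, 7]
BINARY_OP ^ → 16 ^ 7 = 23. Stack: [23]
STORE_FAST m → m=23. Stack: []
LOAD_FAST m → push 23. Stack: [23]
RETURN_VALUE → return 23.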